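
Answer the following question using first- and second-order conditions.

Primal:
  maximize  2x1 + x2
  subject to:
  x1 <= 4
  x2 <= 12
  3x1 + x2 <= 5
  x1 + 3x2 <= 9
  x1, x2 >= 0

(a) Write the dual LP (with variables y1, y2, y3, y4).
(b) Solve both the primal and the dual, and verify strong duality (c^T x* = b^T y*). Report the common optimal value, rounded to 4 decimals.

The standard primal-dual pair for 'max c^T x s.t. A x <= b, x >= 0' is:
  Dual:  min b^T y  s.t.  A^T y >= c,  y >= 0.

So the dual LP is:
  minimize  4y1 + 12y2 + 5y3 + 9y4
  subject to:
    y1 + 3y3 + y4 >= 2
    y2 + y3 + 3y4 >= 1
    y1, y2, y3, y4 >= 0

Solving the primal: x* = (0.75, 2.75).
  primal value c^T x* = 4.25.
Solving the dual: y* = (0, 0, 0.625, 0.125).
  dual value b^T y* = 4.25.
Strong duality: c^T x* = b^T y*. Confirmed.

4.25


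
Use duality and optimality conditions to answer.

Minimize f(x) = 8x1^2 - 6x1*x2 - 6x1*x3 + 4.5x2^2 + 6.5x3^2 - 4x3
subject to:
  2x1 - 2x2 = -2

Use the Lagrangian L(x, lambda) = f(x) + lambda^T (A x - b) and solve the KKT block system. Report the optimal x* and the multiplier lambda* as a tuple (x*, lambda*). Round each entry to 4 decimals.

Form the Lagrangian:
  L(x, lambda) = (1/2) x^T Q x + c^T x + lambda^T (A x - b)
Stationarity (grad_x L = 0): Q x + c + A^T lambda = 0.
Primal feasibility: A x = b.

This gives the KKT block system:
  [ Q   A^T ] [ x     ]   [-c ]
  [ A    0  ] [ lambda ] = [ b ]

Solving the linear system:
  x*      = (-0.1128, 0.8872, 0.2556)
  lambda* = (4.3308)
  f(x*)   = 3.8195

x* = (-0.1128, 0.8872, 0.2556), lambda* = (4.3308)


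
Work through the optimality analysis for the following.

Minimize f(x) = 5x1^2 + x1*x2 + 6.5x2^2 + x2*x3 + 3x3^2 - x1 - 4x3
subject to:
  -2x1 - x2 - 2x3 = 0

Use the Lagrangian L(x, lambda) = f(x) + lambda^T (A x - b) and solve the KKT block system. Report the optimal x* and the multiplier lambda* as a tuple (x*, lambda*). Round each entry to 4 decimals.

Form the Lagrangian:
  L(x, lambda) = (1/2) x^T Q x + c^T x + lambda^T (A x - b)
Stationarity (grad_x L = 0): Q x + c + A^T lambda = 0.
Primal feasibility: A x = b.

This gives the KKT block system:
  [ Q   A^T ] [ x     ]   [-c ]
  [ A    0  ] [ lambda ] = [ b ]

Solving the linear system:
  x*      = (-0.1667, -0.1111, 0.2222)
  lambda* = (-1.3889)
  f(x*)   = -0.3611

x* = (-0.1667, -0.1111, 0.2222), lambda* = (-1.3889)


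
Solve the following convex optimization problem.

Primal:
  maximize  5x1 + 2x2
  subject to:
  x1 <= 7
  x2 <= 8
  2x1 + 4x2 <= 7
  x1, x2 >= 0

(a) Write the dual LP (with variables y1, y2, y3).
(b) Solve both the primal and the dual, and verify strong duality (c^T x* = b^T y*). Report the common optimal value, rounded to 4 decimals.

The standard primal-dual pair for 'max c^T x s.t. A x <= b, x >= 0' is:
  Dual:  min b^T y  s.t.  A^T y >= c,  y >= 0.

So the dual LP is:
  minimize  7y1 + 8y2 + 7y3
  subject to:
    y1 + 2y3 >= 5
    y2 + 4y3 >= 2
    y1, y2, y3 >= 0

Solving the primal: x* = (3.5, 0).
  primal value c^T x* = 17.5.
Solving the dual: y* = (0, 0, 2.5).
  dual value b^T y* = 17.5.
Strong duality: c^T x* = b^T y*. Confirmed.

17.5


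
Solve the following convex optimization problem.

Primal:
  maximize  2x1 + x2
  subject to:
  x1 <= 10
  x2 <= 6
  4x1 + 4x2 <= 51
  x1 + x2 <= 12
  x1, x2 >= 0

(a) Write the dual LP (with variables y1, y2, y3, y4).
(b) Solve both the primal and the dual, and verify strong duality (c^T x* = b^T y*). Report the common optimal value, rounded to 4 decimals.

The standard primal-dual pair for 'max c^T x s.t. A x <= b, x >= 0' is:
  Dual:  min b^T y  s.t.  A^T y >= c,  y >= 0.

So the dual LP is:
  minimize  10y1 + 6y2 + 51y3 + 12y4
  subject to:
    y1 + 4y3 + y4 >= 2
    y2 + 4y3 + y4 >= 1
    y1, y2, y3, y4 >= 0

Solving the primal: x* = (10, 2).
  primal value c^T x* = 22.
Solving the dual: y* = (1, 0, 0, 1).
  dual value b^T y* = 22.
Strong duality: c^T x* = b^T y*. Confirmed.

22


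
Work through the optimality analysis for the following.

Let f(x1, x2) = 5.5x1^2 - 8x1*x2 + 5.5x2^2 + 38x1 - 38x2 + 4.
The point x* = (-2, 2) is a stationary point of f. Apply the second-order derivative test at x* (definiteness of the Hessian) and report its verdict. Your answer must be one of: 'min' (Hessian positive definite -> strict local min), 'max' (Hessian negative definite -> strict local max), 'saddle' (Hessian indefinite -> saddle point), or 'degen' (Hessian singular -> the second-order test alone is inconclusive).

Compute the Hessian H = grad^2 f:
  H = [[11, -8], [-8, 11]]
Verify stationarity: grad f(x*) = H x* + g = (0, 0).
Eigenvalues of H: 3, 19.
Both eigenvalues > 0, so H is positive definite -> x* is a strict local min.

min


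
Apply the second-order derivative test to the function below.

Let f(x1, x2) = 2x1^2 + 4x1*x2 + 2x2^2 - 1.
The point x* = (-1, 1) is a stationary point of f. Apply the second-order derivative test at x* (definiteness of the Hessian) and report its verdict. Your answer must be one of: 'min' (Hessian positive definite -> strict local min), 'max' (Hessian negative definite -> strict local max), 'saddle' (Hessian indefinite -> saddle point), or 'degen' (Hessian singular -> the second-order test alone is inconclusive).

Compute the Hessian H = grad^2 f:
  H = [[4, 4], [4, 4]]
Verify stationarity: grad f(x*) = H x* + g = (0, 0).
Eigenvalues of H: 0, 8.
H has a zero eigenvalue (singular; positive semidefinite but not definite), so H is neither positive definite, negative definite, nor indefinite. The second-order test alone is inconclusive -> degen.
(Indeed, f is constant along the null direction of H through x*, so x* is not a strict local extremum.)

degen


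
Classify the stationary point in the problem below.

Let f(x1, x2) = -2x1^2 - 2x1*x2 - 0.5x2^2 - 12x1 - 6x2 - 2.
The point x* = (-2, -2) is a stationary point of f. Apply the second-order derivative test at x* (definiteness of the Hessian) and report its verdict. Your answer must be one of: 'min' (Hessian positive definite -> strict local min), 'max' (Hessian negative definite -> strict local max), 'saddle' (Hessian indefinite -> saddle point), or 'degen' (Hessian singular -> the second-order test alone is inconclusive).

Compute the Hessian H = grad^2 f:
  H = [[-4, -2], [-2, -1]]
Verify stationarity: grad f(x*) = H x* + g = (0, 0).
Eigenvalues of H: -5, 0.
H has a zero eigenvalue (singular; negative semidefinite but not definite), so H is neither positive definite, negative definite, nor indefinite. The second-order test alone is inconclusive -> degen.
(Indeed, f is constant along the null direction of H through x*, so x* is not a strict local extremum.)

degen


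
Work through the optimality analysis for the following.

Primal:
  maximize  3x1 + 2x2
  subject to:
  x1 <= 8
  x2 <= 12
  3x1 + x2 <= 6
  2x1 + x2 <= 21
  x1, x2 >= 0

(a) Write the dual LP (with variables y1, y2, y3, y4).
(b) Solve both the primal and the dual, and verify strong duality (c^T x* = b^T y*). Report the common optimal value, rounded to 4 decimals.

The standard primal-dual pair for 'max c^T x s.t. A x <= b, x >= 0' is:
  Dual:  min b^T y  s.t.  A^T y >= c,  y >= 0.

So the dual LP is:
  minimize  8y1 + 12y2 + 6y3 + 21y4
  subject to:
    y1 + 3y3 + 2y4 >= 3
    y2 + y3 + y4 >= 2
    y1, y2, y3, y4 >= 0

Solving the primal: x* = (0, 6).
  primal value c^T x* = 12.
Solving the dual: y* = (0, 0, 2, 0).
  dual value b^T y* = 12.
Strong duality: c^T x* = b^T y*. Confirmed.

12


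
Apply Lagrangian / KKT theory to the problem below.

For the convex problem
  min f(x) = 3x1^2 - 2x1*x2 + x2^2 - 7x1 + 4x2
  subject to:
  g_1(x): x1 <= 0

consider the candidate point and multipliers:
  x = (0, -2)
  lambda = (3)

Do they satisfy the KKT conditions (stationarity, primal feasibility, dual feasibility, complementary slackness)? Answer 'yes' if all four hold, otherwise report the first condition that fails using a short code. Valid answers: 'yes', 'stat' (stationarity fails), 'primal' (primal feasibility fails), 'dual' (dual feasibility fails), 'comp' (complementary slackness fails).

Gradient of f: grad f(x) = Q x + c = (-3, 0)
Constraint values g_i(x) = a_i^T x - b_i:
  g_1((0, -2)) = 0
Stationarity residual: grad f(x) + sum_i lambda_i a_i = (0, 0)
  -> stationarity OK
Primal feasibility (all g_i <= 0): OK
Dual feasibility (all lambda_i >= 0): OK
Complementary slackness (lambda_i * g_i(x) = 0 for all i): OK

Verdict: yes, KKT holds.

yes


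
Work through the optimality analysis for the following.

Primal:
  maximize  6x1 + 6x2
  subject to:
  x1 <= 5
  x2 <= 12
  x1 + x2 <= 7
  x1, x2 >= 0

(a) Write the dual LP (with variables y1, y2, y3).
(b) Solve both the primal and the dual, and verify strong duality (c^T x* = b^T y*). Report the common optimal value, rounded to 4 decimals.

The standard primal-dual pair for 'max c^T x s.t. A x <= b, x >= 0' is:
  Dual:  min b^T y  s.t.  A^T y >= c,  y >= 0.

So the dual LP is:
  minimize  5y1 + 12y2 + 7y3
  subject to:
    y1 + y3 >= 6
    y2 + y3 >= 6
    y1, y2, y3 >= 0

Solving the primal: x* = (0, 7).
  primal value c^T x* = 42.
Solving the dual: y* = (0, 0, 6).
  dual value b^T y* = 42.
Strong duality: c^T x* = b^T y*. Confirmed.

42


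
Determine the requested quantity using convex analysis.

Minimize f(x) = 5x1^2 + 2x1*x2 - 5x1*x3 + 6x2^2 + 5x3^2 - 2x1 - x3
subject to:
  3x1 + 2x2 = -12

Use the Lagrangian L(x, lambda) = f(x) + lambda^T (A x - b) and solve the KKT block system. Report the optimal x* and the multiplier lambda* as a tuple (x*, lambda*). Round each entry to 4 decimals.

Form the Lagrangian:
  L(x, lambda) = (1/2) x^T Q x + c^T x + lambda^T (A x - b)
Stationarity (grad_x L = 0): Q x + c + A^T lambda = 0.
Primal feasibility: A x = b.

This gives the KKT block system:
  [ Q   A^T ] [ x     ]   [-c ]
  [ A    0  ] [ lambda ] = [ b ]

Solving the linear system:
  x*      = (-3.2807, -1.0789, -1.5404)
  lambda* = (9.7544)
  f(x*)   = 62.5772

x* = (-3.2807, -1.0789, -1.5404), lambda* = (9.7544)


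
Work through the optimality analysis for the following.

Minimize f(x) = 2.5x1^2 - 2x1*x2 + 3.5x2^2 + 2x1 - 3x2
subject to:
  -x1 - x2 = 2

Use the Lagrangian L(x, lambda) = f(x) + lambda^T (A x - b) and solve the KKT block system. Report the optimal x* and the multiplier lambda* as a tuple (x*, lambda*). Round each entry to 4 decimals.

Form the Lagrangian:
  L(x, lambda) = (1/2) x^T Q x + c^T x + lambda^T (A x - b)
Stationarity (grad_x L = 0): Q x + c + A^T lambda = 0.
Primal feasibility: A x = b.

This gives the KKT block system:
  [ Q   A^T ] [ x     ]   [-c ]
  [ A    0  ] [ lambda ] = [ b ]

Solving the linear system:
  x*      = (-1.4375, -0.5625)
  lambda* = (-4.0625)
  f(x*)   = 3.4687

x* = (-1.4375, -0.5625), lambda* = (-4.0625)


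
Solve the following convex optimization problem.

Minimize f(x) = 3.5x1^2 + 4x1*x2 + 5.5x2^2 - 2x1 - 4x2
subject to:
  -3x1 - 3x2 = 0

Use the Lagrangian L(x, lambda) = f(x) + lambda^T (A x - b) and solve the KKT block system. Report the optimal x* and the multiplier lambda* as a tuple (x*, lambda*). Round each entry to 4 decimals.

Form the Lagrangian:
  L(x, lambda) = (1/2) x^T Q x + c^T x + lambda^T (A x - b)
Stationarity (grad_x L = 0): Q x + c + A^T lambda = 0.
Primal feasibility: A x = b.

This gives the KKT block system:
  [ Q   A^T ] [ x     ]   [-c ]
  [ A    0  ] [ lambda ] = [ b ]

Solving the linear system:
  x*      = (-0.2, 0.2)
  lambda* = (-0.8667)
  f(x*)   = -0.2

x* = (-0.2, 0.2), lambda* = (-0.8667)


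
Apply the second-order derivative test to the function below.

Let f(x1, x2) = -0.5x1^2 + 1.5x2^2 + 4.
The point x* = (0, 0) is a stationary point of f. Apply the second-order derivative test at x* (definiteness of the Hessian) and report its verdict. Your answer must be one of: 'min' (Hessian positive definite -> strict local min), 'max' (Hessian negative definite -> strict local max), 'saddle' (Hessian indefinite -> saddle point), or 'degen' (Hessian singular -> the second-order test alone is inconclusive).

Compute the Hessian H = grad^2 f:
  H = [[-1, 0], [0, 3]]
Verify stationarity: grad f(x*) = H x* + g = (0, 0).
Eigenvalues of H: -1, 3.
Eigenvalues have mixed signs, so H is indefinite -> x* is a saddle point.

saddle


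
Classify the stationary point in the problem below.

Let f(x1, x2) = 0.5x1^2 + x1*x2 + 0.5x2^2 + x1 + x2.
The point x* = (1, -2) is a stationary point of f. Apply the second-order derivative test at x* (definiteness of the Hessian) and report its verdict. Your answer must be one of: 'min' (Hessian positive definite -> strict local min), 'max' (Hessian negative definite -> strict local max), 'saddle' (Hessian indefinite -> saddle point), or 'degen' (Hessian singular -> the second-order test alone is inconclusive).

Compute the Hessian H = grad^2 f:
  H = [[1, 1], [1, 1]]
Verify stationarity: grad f(x*) = H x* + g = (0, 0).
Eigenvalues of H: 0, 2.
H has a zero eigenvalue (singular; positive semidefinite but not definite), so H is neither positive definite, negative definite, nor indefinite. The second-order test alone is inconclusive -> degen.
(Indeed, f is constant along the null direction of H through x*, so x* is not a strict local extremum.)

degen


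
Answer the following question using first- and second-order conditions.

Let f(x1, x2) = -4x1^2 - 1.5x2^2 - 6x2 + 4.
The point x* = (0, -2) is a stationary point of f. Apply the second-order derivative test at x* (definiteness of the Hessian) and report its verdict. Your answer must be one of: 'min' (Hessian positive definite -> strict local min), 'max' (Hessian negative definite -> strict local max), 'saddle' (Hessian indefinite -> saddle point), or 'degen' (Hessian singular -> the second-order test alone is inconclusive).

Compute the Hessian H = grad^2 f:
  H = [[-8, 0], [0, -3]]
Verify stationarity: grad f(x*) = H x* + g = (0, 0).
Eigenvalues of H: -8, -3.
Both eigenvalues < 0, so H is negative definite -> x* is a strict local max.

max


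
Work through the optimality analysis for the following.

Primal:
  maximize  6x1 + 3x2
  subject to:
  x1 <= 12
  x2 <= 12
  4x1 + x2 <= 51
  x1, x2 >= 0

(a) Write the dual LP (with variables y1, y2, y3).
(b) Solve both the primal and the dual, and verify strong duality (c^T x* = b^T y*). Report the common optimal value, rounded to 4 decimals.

The standard primal-dual pair for 'max c^T x s.t. A x <= b, x >= 0' is:
  Dual:  min b^T y  s.t.  A^T y >= c,  y >= 0.

So the dual LP is:
  minimize  12y1 + 12y2 + 51y3
  subject to:
    y1 + 4y3 >= 6
    y2 + y3 >= 3
    y1, y2, y3 >= 0

Solving the primal: x* = (9.75, 12).
  primal value c^T x* = 94.5.
Solving the dual: y* = (0, 1.5, 1.5).
  dual value b^T y* = 94.5.
Strong duality: c^T x* = b^T y*. Confirmed.

94.5


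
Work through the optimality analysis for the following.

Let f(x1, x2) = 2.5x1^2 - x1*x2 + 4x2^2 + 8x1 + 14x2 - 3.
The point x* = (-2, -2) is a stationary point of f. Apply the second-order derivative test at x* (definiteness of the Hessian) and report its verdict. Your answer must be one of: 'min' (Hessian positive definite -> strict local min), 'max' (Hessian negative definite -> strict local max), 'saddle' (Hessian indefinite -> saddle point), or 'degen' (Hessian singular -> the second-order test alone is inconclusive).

Compute the Hessian H = grad^2 f:
  H = [[5, -1], [-1, 8]]
Verify stationarity: grad f(x*) = H x* + g = (0, 0).
Eigenvalues of H: 4.6972, 8.3028.
Both eigenvalues > 0, so H is positive definite -> x* is a strict local min.

min


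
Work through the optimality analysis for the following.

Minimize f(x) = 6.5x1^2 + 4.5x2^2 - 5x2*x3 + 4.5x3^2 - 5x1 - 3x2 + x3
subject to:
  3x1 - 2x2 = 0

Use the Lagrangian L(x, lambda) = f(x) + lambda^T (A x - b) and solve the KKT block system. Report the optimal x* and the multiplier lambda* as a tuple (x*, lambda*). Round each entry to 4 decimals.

Form the Lagrangian:
  L(x, lambda) = (1/2) x^T Q x + c^T x + lambda^T (A x - b)
Stationarity (grad_x L = 0): Q x + c + A^T lambda = 0.
Primal feasibility: A x = b.

This gives the KKT block system:
  [ Q   A^T ] [ x     ]   [-c ]
  [ A    0  ] [ lambda ] = [ b ]

Solving the linear system:
  x*      = (0.321, 0.4815, 0.1564)
  lambda* = (0.2757)
  f(x*)   = -1.4465

x* = (0.321, 0.4815, 0.1564), lambda* = (0.2757)


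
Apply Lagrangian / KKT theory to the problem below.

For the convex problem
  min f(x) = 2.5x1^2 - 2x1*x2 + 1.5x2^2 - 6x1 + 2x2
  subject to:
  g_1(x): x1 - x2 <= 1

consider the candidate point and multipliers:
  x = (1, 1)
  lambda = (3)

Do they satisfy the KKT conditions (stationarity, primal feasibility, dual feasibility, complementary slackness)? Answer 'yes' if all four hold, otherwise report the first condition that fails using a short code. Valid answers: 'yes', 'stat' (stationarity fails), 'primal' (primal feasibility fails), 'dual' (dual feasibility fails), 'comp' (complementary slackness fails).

Gradient of f: grad f(x) = Q x + c = (-3, 3)
Constraint values g_i(x) = a_i^T x - b_i:
  g_1((1, 1)) = -1
Stationarity residual: grad f(x) + sum_i lambda_i a_i = (0, 0)
  -> stationarity OK
Primal feasibility (all g_i <= 0): OK
Dual feasibility (all lambda_i >= 0): OK
Complementary slackness (lambda_i * g_i(x) = 0 for all i): FAILS

Verdict: the first failing condition is complementary_slackness -> comp.

comp


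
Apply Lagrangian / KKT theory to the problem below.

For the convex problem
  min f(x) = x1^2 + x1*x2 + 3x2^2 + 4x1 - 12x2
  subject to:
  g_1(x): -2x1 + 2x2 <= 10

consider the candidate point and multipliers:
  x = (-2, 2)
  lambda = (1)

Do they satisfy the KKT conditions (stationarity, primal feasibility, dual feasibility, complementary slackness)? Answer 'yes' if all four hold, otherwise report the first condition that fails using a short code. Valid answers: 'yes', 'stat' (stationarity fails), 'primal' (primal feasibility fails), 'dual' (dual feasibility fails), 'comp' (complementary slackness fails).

Gradient of f: grad f(x) = Q x + c = (2, -2)
Constraint values g_i(x) = a_i^T x - b_i:
  g_1((-2, 2)) = -2
Stationarity residual: grad f(x) + sum_i lambda_i a_i = (0, 0)
  -> stationarity OK
Primal feasibility (all g_i <= 0): OK
Dual feasibility (all lambda_i >= 0): OK
Complementary slackness (lambda_i * g_i(x) = 0 for all i): FAILS

Verdict: the first failing condition is complementary_slackness -> comp.

comp


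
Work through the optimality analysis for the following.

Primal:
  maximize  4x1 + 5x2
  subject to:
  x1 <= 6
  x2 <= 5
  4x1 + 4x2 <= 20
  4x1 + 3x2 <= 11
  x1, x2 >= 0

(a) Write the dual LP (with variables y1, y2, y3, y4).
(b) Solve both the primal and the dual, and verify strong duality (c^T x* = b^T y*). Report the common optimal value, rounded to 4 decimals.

The standard primal-dual pair for 'max c^T x s.t. A x <= b, x >= 0' is:
  Dual:  min b^T y  s.t.  A^T y >= c,  y >= 0.

So the dual LP is:
  minimize  6y1 + 5y2 + 20y3 + 11y4
  subject to:
    y1 + 4y3 + 4y4 >= 4
    y2 + 4y3 + 3y4 >= 5
    y1, y2, y3, y4 >= 0

Solving the primal: x* = (0, 3.6667).
  primal value c^T x* = 18.3333.
Solving the dual: y* = (0, 0, 0, 1.6667).
  dual value b^T y* = 18.3333.
Strong duality: c^T x* = b^T y*. Confirmed.

18.3333


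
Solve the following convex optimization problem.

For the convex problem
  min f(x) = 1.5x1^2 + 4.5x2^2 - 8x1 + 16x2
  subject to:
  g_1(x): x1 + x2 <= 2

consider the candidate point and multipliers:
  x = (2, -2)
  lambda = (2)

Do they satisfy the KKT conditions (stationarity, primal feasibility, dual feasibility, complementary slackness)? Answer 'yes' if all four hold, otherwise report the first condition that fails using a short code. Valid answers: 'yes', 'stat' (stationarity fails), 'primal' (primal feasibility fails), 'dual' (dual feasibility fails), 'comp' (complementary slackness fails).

Gradient of f: grad f(x) = Q x + c = (-2, -2)
Constraint values g_i(x) = a_i^T x - b_i:
  g_1((2, -2)) = -2
Stationarity residual: grad f(x) + sum_i lambda_i a_i = (0, 0)
  -> stationarity OK
Primal feasibility (all g_i <= 0): OK
Dual feasibility (all lambda_i >= 0): OK
Complementary slackness (lambda_i * g_i(x) = 0 for all i): FAILS

Verdict: the first failing condition is complementary_slackness -> comp.

comp


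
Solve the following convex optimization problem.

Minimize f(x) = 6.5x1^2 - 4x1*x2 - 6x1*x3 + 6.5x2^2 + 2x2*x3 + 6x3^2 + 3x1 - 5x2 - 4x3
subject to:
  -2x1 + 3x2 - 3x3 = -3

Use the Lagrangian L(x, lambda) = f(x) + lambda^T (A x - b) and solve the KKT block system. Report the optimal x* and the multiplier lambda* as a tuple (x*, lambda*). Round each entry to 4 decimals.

Form the Lagrangian:
  L(x, lambda) = (1/2) x^T Q x + c^T x + lambda^T (A x - b)
Stationarity (grad_x L = 0): Q x + c + A^T lambda = 0.
Primal feasibility: A x = b.

This gives the KKT block system:
  [ Q   A^T ] [ x     ]   [-c ]
  [ A    0  ] [ lambda ] = [ b ]

Solving the linear system:
  x*      = (0.3719, 0.0755, 0.8276)
  lambda* = (1.2836)
  f(x*)   = 0.6392

x* = (0.3719, 0.0755, 0.8276), lambda* = (1.2836)


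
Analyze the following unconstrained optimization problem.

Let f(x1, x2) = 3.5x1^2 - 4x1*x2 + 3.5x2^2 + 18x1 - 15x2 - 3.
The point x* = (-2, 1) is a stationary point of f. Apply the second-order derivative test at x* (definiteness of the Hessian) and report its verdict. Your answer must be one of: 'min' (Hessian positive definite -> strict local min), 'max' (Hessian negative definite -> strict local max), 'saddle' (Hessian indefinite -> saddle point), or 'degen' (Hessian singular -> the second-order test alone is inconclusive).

Compute the Hessian H = grad^2 f:
  H = [[7, -4], [-4, 7]]
Verify stationarity: grad f(x*) = H x* + g = (0, 0).
Eigenvalues of H: 3, 11.
Both eigenvalues > 0, so H is positive definite -> x* is a strict local min.

min


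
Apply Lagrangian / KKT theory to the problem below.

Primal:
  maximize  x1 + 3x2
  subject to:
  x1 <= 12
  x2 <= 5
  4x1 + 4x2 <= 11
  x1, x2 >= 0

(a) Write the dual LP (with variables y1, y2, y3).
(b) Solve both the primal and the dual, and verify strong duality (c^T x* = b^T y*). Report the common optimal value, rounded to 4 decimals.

The standard primal-dual pair for 'max c^T x s.t. A x <= b, x >= 0' is:
  Dual:  min b^T y  s.t.  A^T y >= c,  y >= 0.

So the dual LP is:
  minimize  12y1 + 5y2 + 11y3
  subject to:
    y1 + 4y3 >= 1
    y2 + 4y3 >= 3
    y1, y2, y3 >= 0

Solving the primal: x* = (0, 2.75).
  primal value c^T x* = 8.25.
Solving the dual: y* = (0, 0, 0.75).
  dual value b^T y* = 8.25.
Strong duality: c^T x* = b^T y*. Confirmed.

8.25


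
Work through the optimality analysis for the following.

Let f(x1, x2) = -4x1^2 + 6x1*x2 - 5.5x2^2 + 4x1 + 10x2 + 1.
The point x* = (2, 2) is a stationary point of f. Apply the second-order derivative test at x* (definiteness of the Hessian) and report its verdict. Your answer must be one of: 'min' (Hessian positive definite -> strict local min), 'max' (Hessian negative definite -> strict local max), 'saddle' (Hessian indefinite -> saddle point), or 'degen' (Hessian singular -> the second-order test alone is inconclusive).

Compute the Hessian H = grad^2 f:
  H = [[-8, 6], [6, -11]]
Verify stationarity: grad f(x*) = H x* + g = (0, 0).
Eigenvalues of H: -15.6847, -3.3153.
Both eigenvalues < 0, so H is negative definite -> x* is a strict local max.

max


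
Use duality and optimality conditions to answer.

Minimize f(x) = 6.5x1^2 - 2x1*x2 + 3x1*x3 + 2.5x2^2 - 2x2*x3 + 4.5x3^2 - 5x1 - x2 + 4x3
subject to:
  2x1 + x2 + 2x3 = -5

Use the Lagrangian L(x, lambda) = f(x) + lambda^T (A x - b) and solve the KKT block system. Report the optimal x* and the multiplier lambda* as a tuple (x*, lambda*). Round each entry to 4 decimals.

Form the Lagrangian:
  L(x, lambda) = (1/2) x^T Q x + c^T x + lambda^T (A x - b)
Stationarity (grad_x L = 0): Q x + c + A^T lambda = 0.
Primal feasibility: A x = b.

This gives the KKT block system:
  [ Q   A^T ] [ x     ]   [-c ]
  [ A    0  ] [ lambda ] = [ b ]

Solving the linear system:
  x*      = (-0.1133, -1.3957, -1.6888)
  lambda* = (4.3741)
  f(x*)   = 8.5387

x* = (-0.1133, -1.3957, -1.6888), lambda* = (4.3741)


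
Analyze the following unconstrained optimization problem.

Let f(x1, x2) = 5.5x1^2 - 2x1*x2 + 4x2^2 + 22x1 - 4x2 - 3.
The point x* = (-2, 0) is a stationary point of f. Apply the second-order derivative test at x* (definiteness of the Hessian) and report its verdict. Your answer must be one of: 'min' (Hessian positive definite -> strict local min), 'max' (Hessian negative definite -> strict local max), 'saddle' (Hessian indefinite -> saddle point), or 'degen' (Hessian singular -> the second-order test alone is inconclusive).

Compute the Hessian H = grad^2 f:
  H = [[11, -2], [-2, 8]]
Verify stationarity: grad f(x*) = H x* + g = (0, 0).
Eigenvalues of H: 7, 12.
Both eigenvalues > 0, so H is positive definite -> x* is a strict local min.

min


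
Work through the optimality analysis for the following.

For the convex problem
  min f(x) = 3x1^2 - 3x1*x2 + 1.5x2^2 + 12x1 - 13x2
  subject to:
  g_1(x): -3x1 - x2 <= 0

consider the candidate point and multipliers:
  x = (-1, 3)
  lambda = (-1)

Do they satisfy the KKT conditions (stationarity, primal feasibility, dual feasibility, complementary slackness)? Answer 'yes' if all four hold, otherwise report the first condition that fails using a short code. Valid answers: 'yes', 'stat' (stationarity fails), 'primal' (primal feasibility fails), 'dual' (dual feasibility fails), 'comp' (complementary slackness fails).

Gradient of f: grad f(x) = Q x + c = (-3, -1)
Constraint values g_i(x) = a_i^T x - b_i:
  g_1((-1, 3)) = 0
Stationarity residual: grad f(x) + sum_i lambda_i a_i = (0, 0)
  -> stationarity OK
Primal feasibility (all g_i <= 0): OK
Dual feasibility (all lambda_i >= 0): FAILS
Complementary slackness (lambda_i * g_i(x) = 0 for all i): OK

Verdict: the first failing condition is dual_feasibility -> dual.

dual


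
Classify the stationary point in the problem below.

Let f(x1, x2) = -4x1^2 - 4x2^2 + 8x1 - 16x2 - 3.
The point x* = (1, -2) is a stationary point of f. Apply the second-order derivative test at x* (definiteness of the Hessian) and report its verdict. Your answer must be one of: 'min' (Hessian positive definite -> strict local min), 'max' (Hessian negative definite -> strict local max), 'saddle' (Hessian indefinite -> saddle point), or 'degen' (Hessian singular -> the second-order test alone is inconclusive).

Compute the Hessian H = grad^2 f:
  H = [[-8, 0], [0, -8]]
Verify stationarity: grad f(x*) = H x* + g = (0, 0).
Eigenvalues of H: -8, -8.
Both eigenvalues < 0, so H is negative definite -> x* is a strict local max.

max


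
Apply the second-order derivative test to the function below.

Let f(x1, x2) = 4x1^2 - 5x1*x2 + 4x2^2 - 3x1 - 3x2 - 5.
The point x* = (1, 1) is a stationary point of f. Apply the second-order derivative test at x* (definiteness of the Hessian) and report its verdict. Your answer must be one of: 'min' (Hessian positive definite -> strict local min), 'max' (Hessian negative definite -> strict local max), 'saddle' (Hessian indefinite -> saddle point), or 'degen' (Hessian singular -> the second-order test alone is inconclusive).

Compute the Hessian H = grad^2 f:
  H = [[8, -5], [-5, 8]]
Verify stationarity: grad f(x*) = H x* + g = (0, 0).
Eigenvalues of H: 3, 13.
Both eigenvalues > 0, so H is positive definite -> x* is a strict local min.

min


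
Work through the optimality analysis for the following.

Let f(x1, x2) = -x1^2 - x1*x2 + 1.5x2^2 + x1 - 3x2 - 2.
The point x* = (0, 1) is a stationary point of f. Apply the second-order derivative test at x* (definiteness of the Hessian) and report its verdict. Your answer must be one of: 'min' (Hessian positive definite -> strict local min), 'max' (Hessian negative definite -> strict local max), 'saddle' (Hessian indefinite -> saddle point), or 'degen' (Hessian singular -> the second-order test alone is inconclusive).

Compute the Hessian H = grad^2 f:
  H = [[-2, -1], [-1, 3]]
Verify stationarity: grad f(x*) = H x* + g = (0, 0).
Eigenvalues of H: -2.1926, 3.1926.
Eigenvalues have mixed signs, so H is indefinite -> x* is a saddle point.

saddle


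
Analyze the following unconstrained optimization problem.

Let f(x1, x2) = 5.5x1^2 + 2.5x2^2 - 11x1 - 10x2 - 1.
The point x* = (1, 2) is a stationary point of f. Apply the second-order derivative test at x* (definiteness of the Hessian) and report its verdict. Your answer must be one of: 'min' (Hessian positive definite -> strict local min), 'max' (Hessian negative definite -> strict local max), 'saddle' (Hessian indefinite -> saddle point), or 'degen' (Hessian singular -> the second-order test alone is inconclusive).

Compute the Hessian H = grad^2 f:
  H = [[11, 0], [0, 5]]
Verify stationarity: grad f(x*) = H x* + g = (0, 0).
Eigenvalues of H: 5, 11.
Both eigenvalues > 0, so H is positive definite -> x* is a strict local min.

min


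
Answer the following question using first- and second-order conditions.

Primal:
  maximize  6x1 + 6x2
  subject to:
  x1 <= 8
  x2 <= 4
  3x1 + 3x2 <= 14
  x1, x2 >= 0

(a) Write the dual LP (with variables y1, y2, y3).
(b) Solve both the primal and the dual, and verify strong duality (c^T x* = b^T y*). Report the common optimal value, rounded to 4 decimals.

The standard primal-dual pair for 'max c^T x s.t. A x <= b, x >= 0' is:
  Dual:  min b^T y  s.t.  A^T y >= c,  y >= 0.

So the dual LP is:
  minimize  8y1 + 4y2 + 14y3
  subject to:
    y1 + 3y3 >= 6
    y2 + 3y3 >= 6
    y1, y2, y3 >= 0

Solving the primal: x* = (4.6667, 0).
  primal value c^T x* = 28.
Solving the dual: y* = (0, 0, 2).
  dual value b^T y* = 28.
Strong duality: c^T x* = b^T y*. Confirmed.

28


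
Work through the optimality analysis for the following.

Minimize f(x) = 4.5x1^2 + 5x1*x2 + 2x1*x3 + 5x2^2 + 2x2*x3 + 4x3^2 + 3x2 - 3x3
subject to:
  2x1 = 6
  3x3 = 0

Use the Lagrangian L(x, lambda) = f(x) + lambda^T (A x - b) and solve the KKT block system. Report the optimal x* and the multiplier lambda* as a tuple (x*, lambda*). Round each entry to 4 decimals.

Form the Lagrangian:
  L(x, lambda) = (1/2) x^T Q x + c^T x + lambda^T (A x - b)
Stationarity (grad_x L = 0): Q x + c + A^T lambda = 0.
Primal feasibility: A x = b.

This gives the KKT block system:
  [ Q   A^T ] [ x     ]   [-c ]
  [ A    0  ] [ lambda ] = [ b ]

Solving the linear system:
  x*      = (3, -1.8, 0)
  lambda* = (-9, 0.2)
  f(x*)   = 24.3

x* = (3, -1.8, 0), lambda* = (-9, 0.2)


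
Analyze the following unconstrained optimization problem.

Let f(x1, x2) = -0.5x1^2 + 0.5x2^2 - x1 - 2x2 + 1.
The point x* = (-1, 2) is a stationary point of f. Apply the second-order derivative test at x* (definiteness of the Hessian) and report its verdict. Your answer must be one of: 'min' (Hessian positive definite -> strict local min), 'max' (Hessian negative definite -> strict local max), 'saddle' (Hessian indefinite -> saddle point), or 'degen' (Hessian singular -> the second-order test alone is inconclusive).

Compute the Hessian H = grad^2 f:
  H = [[-1, 0], [0, 1]]
Verify stationarity: grad f(x*) = H x* + g = (0, 0).
Eigenvalues of H: -1, 1.
Eigenvalues have mixed signs, so H is indefinite -> x* is a saddle point.

saddle


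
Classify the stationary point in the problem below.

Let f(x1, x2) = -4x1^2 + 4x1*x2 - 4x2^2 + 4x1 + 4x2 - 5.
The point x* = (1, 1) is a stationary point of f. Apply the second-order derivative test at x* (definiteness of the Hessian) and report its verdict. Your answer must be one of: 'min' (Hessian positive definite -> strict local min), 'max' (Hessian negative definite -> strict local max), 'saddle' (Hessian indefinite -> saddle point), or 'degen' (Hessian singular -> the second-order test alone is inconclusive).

Compute the Hessian H = grad^2 f:
  H = [[-8, 4], [4, -8]]
Verify stationarity: grad f(x*) = H x* + g = (0, 0).
Eigenvalues of H: -12, -4.
Both eigenvalues < 0, so H is negative definite -> x* is a strict local max.

max


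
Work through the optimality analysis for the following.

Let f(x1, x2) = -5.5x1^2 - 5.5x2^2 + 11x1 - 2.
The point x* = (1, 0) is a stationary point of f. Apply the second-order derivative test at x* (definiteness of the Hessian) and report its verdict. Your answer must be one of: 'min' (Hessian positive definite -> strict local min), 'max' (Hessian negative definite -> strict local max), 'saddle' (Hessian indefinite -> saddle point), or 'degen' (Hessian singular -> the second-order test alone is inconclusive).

Compute the Hessian H = grad^2 f:
  H = [[-11, 0], [0, -11]]
Verify stationarity: grad f(x*) = H x* + g = (0, 0).
Eigenvalues of H: -11, -11.
Both eigenvalues < 0, so H is negative definite -> x* is a strict local max.

max


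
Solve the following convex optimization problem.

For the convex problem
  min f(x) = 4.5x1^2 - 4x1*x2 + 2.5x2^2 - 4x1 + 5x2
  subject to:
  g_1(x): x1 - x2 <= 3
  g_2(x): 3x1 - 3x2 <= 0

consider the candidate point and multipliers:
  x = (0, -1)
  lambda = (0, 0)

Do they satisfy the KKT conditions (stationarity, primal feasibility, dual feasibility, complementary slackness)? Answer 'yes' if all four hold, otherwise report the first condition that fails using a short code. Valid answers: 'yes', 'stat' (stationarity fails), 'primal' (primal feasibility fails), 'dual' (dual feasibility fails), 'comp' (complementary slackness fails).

Gradient of f: grad f(x) = Q x + c = (0, 0)
Constraint values g_i(x) = a_i^T x - b_i:
  g_1((0, -1)) = -2
  g_2((0, -1)) = 3
Stationarity residual: grad f(x) + sum_i lambda_i a_i = (0, 0)
  -> stationarity OK
Primal feasibility (all g_i <= 0): FAILS
Dual feasibility (all lambda_i >= 0): OK
Complementary slackness (lambda_i * g_i(x) = 0 for all i): OK

Verdict: the first failing condition is primal_feasibility -> primal.

primal


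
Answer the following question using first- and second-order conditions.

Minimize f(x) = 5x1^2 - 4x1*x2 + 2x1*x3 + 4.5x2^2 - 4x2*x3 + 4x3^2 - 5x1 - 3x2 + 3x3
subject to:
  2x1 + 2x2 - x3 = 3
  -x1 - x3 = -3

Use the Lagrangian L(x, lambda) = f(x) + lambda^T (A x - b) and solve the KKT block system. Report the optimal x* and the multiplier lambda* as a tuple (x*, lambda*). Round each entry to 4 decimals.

Form the Lagrangian:
  L(x, lambda) = (1/2) x^T Q x + c^T x + lambda^T (A x - b)
Stationarity (grad_x L = 0): Q x + c + A^T lambda = 0.
Primal feasibility: A x = b.

This gives the KKT block system:
  [ Q   A^T ] [ x     ]   [-c ]
  [ A    0  ] [ lambda ] = [ b ]

Solving the linear system:
  x*      = (1.2847, 1.073, 1.7153)
  lambda* = (2.6715, 12.3285)
  f(x*)   = 12.2372

x* = (1.2847, 1.073, 1.7153), lambda* = (2.6715, 12.3285)


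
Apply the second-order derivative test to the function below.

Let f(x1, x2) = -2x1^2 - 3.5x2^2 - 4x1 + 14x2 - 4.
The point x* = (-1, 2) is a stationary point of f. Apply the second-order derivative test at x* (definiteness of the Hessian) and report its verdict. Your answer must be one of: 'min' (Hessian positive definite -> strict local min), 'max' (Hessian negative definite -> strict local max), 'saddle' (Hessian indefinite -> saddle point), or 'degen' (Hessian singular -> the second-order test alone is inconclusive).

Compute the Hessian H = grad^2 f:
  H = [[-4, 0], [0, -7]]
Verify stationarity: grad f(x*) = H x* + g = (0, 0).
Eigenvalues of H: -7, -4.
Both eigenvalues < 0, so H is negative definite -> x* is a strict local max.

max


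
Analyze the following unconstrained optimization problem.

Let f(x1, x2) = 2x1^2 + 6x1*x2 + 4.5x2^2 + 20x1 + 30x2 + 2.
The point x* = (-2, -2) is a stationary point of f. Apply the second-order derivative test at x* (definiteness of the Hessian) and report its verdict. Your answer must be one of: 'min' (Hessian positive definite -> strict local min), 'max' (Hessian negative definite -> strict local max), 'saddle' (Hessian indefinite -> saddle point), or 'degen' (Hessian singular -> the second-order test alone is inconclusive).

Compute the Hessian H = grad^2 f:
  H = [[4, 6], [6, 9]]
Verify stationarity: grad f(x*) = H x* + g = (0, 0).
Eigenvalues of H: 0, 13.
H has a zero eigenvalue (singular; positive semidefinite but not definite), so H is neither positive definite, negative definite, nor indefinite. The second-order test alone is inconclusive -> degen.
(Indeed, f is constant along the null direction of H through x*, so x* is not a strict local extremum.)

degen


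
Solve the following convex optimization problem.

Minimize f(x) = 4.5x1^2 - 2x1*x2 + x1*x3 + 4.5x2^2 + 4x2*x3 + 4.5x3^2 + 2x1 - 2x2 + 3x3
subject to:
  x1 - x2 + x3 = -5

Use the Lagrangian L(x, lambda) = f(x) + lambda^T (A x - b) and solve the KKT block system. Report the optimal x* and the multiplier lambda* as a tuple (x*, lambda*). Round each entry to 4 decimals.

Form the Lagrangian:
  L(x, lambda) = (1/2) x^T Q x + c^T x + lambda^T (A x - b)
Stationarity (grad_x L = 0): Q x + c + A^T lambda = 0.
Primal feasibility: A x = b.

This gives the KKT block system:
  [ Q   A^T ] [ x     ]   [-c ]
  [ A    0  ] [ lambda ] = [ b ]

Solving the linear system:
  x*      = (-0.5364, 2.1727, -2.2909)
  lambda* = (9.4636)
  f(x*)   = 17.5136

x* = (-0.5364, 2.1727, -2.2909), lambda* = (9.4636)


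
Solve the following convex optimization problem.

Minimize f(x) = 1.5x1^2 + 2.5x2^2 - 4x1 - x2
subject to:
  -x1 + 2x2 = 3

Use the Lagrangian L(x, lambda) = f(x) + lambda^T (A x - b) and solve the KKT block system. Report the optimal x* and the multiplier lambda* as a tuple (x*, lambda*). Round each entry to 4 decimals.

Form the Lagrangian:
  L(x, lambda) = (1/2) x^T Q x + c^T x + lambda^T (A x - b)
Stationarity (grad_x L = 0): Q x + c + A^T lambda = 0.
Primal feasibility: A x = b.

This gives the KKT block system:
  [ Q   A^T ] [ x     ]   [-c ]
  [ A    0  ] [ lambda ] = [ b ]

Solving the linear system:
  x*      = (0.1765, 1.5882)
  lambda* = (-3.4706)
  f(x*)   = 4.0588

x* = (0.1765, 1.5882), lambda* = (-3.4706)


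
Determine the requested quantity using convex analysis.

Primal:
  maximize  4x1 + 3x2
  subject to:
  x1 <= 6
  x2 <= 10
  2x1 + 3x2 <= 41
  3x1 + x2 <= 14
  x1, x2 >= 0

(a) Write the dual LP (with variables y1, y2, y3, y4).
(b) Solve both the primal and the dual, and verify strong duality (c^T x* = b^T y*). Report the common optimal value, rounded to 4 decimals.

The standard primal-dual pair for 'max c^T x s.t. A x <= b, x >= 0' is:
  Dual:  min b^T y  s.t.  A^T y >= c,  y >= 0.

So the dual LP is:
  minimize  6y1 + 10y2 + 41y3 + 14y4
  subject to:
    y1 + 2y3 + 3y4 >= 4
    y2 + 3y3 + y4 >= 3
    y1, y2, y3, y4 >= 0

Solving the primal: x* = (1.3333, 10).
  primal value c^T x* = 35.3333.
Solving the dual: y* = (0, 1.6667, 0, 1.3333).
  dual value b^T y* = 35.3333.
Strong duality: c^T x* = b^T y*. Confirmed.

35.3333


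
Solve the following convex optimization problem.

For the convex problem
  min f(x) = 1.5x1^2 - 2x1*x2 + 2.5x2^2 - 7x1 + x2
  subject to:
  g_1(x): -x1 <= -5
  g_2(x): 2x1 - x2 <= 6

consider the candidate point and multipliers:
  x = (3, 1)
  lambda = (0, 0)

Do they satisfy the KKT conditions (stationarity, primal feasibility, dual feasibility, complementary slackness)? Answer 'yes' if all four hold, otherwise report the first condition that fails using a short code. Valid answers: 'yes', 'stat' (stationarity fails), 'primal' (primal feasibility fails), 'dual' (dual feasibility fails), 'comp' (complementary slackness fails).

Gradient of f: grad f(x) = Q x + c = (0, 0)
Constraint values g_i(x) = a_i^T x - b_i:
  g_1((3, 1)) = 2
  g_2((3, 1)) = -1
Stationarity residual: grad f(x) + sum_i lambda_i a_i = (0, 0)
  -> stationarity OK
Primal feasibility (all g_i <= 0): FAILS
Dual feasibility (all lambda_i >= 0): OK
Complementary slackness (lambda_i * g_i(x) = 0 for all i): OK

Verdict: the first failing condition is primal_feasibility -> primal.

primal


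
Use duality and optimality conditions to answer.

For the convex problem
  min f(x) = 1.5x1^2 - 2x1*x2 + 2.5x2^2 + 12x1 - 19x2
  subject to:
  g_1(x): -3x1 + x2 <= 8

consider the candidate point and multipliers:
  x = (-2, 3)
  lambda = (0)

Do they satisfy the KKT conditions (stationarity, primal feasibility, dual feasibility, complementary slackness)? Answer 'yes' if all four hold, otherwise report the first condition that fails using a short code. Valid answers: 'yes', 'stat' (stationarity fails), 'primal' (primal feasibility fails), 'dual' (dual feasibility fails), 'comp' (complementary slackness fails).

Gradient of f: grad f(x) = Q x + c = (0, 0)
Constraint values g_i(x) = a_i^T x - b_i:
  g_1((-2, 3)) = 1
Stationarity residual: grad f(x) + sum_i lambda_i a_i = (0, 0)
  -> stationarity OK
Primal feasibility (all g_i <= 0): FAILS
Dual feasibility (all lambda_i >= 0): OK
Complementary slackness (lambda_i * g_i(x) = 0 for all i): OK

Verdict: the first failing condition is primal_feasibility -> primal.

primal
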